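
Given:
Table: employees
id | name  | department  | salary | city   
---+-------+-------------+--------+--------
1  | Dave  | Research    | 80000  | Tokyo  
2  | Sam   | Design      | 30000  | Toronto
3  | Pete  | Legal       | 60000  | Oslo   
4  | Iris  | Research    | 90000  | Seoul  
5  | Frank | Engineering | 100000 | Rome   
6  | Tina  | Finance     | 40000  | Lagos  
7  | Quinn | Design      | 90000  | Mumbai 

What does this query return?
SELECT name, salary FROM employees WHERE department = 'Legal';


Filtering: department = 'Legal'
Matching rows: 1

1 rows:
Pete, 60000


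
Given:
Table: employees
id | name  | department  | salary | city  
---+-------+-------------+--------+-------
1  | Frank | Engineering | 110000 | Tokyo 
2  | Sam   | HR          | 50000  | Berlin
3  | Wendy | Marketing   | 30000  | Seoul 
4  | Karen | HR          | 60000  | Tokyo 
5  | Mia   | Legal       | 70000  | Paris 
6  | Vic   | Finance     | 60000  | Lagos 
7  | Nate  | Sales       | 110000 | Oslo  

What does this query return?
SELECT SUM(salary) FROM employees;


SUM(salary) = 110000 + 50000 + 30000 + 60000 + 70000 + 60000 + 110000 = 490000

490000


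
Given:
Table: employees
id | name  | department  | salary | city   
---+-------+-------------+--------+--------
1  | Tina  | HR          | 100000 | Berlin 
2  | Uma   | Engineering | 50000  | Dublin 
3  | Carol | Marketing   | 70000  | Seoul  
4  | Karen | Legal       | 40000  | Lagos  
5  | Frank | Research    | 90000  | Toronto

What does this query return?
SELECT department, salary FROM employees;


Projecting columns: department, salary

5 rows:
HR, 100000
Engineering, 50000
Marketing, 70000
Legal, 40000
Research, 90000


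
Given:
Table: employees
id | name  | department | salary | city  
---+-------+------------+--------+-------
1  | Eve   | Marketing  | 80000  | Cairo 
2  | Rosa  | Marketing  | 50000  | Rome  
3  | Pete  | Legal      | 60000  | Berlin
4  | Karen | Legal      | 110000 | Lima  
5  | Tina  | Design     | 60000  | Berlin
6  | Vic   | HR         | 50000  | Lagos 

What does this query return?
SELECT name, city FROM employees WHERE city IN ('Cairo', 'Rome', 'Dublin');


Filtering: city IN ('Cairo', 'Rome', 'Dublin')
Matching: 2 rows

2 rows:
Eve, Cairo
Rosa, Rome


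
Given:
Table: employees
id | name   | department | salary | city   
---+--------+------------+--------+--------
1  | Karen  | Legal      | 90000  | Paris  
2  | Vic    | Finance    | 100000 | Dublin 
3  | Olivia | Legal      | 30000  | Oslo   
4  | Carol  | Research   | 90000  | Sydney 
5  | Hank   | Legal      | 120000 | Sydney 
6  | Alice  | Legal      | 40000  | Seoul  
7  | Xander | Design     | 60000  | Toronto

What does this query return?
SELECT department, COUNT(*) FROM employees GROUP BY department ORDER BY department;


Assigning each row to its department group:
  Karen -> Legal
  Vic -> Finance
  Olivia -> Legal
  Carol -> Research
  Hank -> Legal
  Alice -> Legal
  Xander -> Design


4 groups:
Design, 1
Finance, 1
Legal, 4
Research, 1


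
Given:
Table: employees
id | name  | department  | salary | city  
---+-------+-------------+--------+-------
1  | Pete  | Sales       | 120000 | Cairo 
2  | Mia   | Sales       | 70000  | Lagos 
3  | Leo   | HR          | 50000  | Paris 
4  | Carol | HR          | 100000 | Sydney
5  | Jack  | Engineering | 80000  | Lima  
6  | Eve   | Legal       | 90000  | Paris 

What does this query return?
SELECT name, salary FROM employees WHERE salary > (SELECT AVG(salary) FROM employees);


Subquery: AVG(salary) = 85000.0
Filtering: salary > 85000.0
  Pete (120000) -> MATCH
  Carol (100000) -> MATCH
  Eve (90000) -> MATCH


3 rows:
Pete, 120000
Carol, 100000
Eve, 90000


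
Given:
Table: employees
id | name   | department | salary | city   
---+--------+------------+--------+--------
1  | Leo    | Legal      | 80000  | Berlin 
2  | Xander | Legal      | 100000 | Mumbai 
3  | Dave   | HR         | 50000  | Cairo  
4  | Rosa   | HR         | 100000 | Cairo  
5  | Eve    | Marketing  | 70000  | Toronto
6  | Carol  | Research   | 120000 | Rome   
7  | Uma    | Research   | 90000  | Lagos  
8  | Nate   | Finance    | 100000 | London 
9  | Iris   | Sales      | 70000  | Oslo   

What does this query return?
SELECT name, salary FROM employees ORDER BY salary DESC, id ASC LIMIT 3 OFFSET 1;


Sort by salary DESC (id ASC tiebreak), then skip 1 and take 3
Rows 2 through 4

3 rows:
Xander, 100000
Rosa, 100000
Nate, 100000


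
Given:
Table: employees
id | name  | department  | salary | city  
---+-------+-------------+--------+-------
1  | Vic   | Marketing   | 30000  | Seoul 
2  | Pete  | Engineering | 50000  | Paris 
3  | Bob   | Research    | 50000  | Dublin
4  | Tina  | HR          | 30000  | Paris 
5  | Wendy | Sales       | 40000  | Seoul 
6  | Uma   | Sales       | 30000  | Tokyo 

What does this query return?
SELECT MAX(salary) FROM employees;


Salaries: 30000, 50000, 50000, 30000, 40000, 30000
MAX = 50000

50000


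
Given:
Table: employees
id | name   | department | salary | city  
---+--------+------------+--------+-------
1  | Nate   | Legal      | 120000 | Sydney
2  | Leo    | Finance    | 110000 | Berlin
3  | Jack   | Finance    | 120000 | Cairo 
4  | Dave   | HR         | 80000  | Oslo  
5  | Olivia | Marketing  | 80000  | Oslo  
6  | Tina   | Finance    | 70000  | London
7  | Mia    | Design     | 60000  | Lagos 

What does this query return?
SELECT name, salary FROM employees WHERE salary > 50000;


Filtering: salary > 50000
Matching: 7 rows

7 rows:
Nate, 120000
Leo, 110000
Jack, 120000
Dave, 80000
Olivia, 80000
Tina, 70000
Mia, 60000


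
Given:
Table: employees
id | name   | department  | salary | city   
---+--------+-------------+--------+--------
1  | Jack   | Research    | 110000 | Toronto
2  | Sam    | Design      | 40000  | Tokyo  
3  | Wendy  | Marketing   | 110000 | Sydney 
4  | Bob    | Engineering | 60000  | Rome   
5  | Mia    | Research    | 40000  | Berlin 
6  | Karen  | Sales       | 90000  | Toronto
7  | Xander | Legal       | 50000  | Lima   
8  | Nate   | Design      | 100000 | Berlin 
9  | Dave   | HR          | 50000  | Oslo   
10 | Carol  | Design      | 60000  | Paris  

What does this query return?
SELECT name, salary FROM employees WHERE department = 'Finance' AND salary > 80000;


Filtering: department = 'Finance' AND salary > 80000
Matching: 0 rows

Empty result set (0 rows)


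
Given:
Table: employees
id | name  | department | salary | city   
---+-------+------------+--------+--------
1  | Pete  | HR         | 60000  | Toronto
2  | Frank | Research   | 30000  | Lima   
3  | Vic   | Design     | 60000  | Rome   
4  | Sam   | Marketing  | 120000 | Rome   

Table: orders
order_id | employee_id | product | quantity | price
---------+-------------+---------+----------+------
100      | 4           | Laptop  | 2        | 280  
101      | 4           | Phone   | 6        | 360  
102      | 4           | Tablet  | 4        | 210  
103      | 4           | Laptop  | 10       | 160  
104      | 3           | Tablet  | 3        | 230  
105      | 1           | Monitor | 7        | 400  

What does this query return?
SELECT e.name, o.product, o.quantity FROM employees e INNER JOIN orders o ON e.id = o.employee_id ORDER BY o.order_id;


Joining employees.id = orders.employee_id:
  employee Sam (id=4) -> order Laptop
  employee Sam (id=4) -> order Phone
  employee Sam (id=4) -> order Tablet
  employee Sam (id=4) -> order Laptop
  employee Vic (id=3) -> order Tablet
  employee Pete (id=1) -> order Monitor


6 rows:
Sam, Laptop, 2
Sam, Phone, 6
Sam, Tablet, 4
Sam, Laptop, 10
Vic, Tablet, 3
Pete, Monitor, 7


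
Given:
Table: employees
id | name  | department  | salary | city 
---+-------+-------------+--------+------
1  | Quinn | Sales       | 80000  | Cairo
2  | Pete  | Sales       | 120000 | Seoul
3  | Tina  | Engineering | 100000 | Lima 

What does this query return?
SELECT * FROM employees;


SELECT * returns all 3 rows with all columns

3 rows:
1, Quinn, Sales, 80000, Cairo
2, Pete, Sales, 120000, Seoul
3, Tina, Engineering, 100000, Lima


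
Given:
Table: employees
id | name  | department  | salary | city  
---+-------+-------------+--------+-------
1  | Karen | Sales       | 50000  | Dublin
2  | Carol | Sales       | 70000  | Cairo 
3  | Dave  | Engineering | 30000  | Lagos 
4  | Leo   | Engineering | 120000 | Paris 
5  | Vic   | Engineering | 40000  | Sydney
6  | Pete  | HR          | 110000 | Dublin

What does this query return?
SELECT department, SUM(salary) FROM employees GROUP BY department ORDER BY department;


Summing salary within each department:
  Engineering: 30000 + 120000 + 40000 = 190000
  HR: 110000 = 110000
  Sales: 50000 + 70000 = 120000


3 groups:
Engineering, 190000
HR, 110000
Sales, 120000


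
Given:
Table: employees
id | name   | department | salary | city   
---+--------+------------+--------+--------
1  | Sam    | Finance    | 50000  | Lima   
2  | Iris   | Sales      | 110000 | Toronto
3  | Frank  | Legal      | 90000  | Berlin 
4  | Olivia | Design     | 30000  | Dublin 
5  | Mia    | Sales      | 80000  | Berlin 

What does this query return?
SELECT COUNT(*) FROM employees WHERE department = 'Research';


Counting rows where department = 'Research'


0


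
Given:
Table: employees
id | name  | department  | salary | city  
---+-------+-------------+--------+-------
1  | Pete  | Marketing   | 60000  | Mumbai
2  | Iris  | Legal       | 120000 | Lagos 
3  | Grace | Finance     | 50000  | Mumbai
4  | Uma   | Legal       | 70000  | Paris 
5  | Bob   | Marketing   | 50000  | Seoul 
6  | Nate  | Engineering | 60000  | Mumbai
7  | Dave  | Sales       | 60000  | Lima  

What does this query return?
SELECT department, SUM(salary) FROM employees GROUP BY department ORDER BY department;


Summing salary within each department:
  Engineering: 60000 = 60000
  Finance: 50000 = 50000
  Legal: 120000 + 70000 = 190000
  Marketing: 60000 + 50000 = 110000
  Sales: 60000 = 60000


5 groups:
Engineering, 60000
Finance, 50000
Legal, 190000
Marketing, 110000
Sales, 60000


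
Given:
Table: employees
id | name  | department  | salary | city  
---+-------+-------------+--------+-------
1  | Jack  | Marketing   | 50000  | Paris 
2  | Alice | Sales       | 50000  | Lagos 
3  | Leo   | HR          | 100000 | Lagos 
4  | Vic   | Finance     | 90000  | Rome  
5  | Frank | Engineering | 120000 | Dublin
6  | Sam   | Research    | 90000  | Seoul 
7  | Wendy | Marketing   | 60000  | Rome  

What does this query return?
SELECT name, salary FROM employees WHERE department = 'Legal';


Filtering: department = 'Legal'
Matching rows: 0

Empty result set (0 rows)


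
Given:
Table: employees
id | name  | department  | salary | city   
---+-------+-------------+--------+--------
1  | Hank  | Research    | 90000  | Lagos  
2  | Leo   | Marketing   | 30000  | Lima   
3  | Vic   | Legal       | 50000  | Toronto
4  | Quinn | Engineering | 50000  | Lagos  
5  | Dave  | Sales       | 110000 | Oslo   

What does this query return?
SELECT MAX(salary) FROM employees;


Salaries: 90000, 30000, 50000, 50000, 110000
MAX = 110000

110000


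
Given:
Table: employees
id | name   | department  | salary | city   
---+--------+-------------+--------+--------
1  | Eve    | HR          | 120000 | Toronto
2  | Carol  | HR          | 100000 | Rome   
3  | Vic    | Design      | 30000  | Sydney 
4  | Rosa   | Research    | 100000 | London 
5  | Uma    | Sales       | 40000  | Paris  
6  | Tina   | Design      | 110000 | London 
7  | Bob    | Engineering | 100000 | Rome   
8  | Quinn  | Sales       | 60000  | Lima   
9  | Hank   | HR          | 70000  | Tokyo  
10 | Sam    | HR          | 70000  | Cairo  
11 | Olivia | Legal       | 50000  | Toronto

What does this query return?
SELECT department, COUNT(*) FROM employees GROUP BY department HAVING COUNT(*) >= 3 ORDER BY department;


Groups with count >= 3:
  HR: 4 -> PASS
  Design: 2 -> filtered out
  Engineering: 1 -> filtered out
  Legal: 1 -> filtered out
  Research: 1 -> filtered out
  Sales: 2 -> filtered out


1 groups:
HR, 4


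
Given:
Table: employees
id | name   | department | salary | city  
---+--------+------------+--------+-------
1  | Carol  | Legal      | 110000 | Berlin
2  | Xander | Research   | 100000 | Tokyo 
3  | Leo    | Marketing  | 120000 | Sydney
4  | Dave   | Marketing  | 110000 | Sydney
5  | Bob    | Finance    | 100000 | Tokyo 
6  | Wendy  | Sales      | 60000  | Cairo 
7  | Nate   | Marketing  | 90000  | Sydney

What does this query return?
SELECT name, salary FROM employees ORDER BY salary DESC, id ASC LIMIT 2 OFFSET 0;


Sort by salary DESC (id ASC tiebreak), then skip 0 and take 2
Rows 1 through 2

2 rows:
Leo, 120000
Carol, 110000


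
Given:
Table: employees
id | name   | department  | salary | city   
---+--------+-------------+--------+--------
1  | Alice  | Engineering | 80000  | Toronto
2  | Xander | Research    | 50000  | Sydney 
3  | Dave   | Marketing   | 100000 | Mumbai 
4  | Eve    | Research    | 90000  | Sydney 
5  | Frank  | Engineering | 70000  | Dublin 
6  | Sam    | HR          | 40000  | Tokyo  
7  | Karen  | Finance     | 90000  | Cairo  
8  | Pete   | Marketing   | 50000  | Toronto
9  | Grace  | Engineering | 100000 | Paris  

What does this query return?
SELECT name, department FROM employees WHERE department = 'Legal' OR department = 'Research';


Filtering: department = 'Legal' OR 'Research'
Matching: 2 rows

2 rows:
Xander, Research
Eve, Research


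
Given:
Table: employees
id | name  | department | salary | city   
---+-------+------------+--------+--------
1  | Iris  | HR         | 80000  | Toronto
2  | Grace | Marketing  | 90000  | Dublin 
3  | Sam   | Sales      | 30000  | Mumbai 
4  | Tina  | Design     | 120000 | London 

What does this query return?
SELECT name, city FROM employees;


Projecting columns: name, city

4 rows:
Iris, Toronto
Grace, Dublin
Sam, Mumbai
Tina, London


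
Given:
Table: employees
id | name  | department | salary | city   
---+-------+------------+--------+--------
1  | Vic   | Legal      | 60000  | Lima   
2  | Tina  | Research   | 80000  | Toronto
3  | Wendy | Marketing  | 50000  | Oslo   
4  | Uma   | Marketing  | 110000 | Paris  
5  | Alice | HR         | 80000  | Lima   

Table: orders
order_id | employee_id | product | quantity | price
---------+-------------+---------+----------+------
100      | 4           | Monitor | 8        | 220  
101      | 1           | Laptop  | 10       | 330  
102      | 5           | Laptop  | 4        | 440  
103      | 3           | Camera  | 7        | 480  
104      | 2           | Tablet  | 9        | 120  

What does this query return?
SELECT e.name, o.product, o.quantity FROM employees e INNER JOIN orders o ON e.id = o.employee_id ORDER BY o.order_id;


Joining employees.id = orders.employee_id:
  employee Uma (id=4) -> order Monitor
  employee Vic (id=1) -> order Laptop
  employee Alice (id=5) -> order Laptop
  employee Wendy (id=3) -> order Camera
  employee Tina (id=2) -> order Tablet


5 rows:
Uma, Monitor, 8
Vic, Laptop, 10
Alice, Laptop, 4
Wendy, Camera, 7
Tina, Tablet, 9


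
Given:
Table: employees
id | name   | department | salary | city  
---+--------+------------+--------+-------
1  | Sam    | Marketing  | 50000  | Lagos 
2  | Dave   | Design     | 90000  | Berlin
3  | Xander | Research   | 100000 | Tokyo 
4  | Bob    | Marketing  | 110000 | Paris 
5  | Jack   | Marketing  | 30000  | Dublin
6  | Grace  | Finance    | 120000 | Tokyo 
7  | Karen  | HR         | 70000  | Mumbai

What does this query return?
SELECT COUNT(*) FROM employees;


COUNT(*) counts all rows

7


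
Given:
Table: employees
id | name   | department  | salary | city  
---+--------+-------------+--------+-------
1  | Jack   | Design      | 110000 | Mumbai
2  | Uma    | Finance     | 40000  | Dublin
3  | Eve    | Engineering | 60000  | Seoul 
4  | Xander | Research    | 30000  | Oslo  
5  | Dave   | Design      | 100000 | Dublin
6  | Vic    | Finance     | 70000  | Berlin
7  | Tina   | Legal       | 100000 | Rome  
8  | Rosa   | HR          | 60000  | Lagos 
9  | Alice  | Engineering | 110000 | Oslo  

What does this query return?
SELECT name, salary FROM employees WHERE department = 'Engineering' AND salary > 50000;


Filtering: department = 'Engineering' AND salary > 50000
Matching: 2 rows

2 rows:
Eve, 60000
Alice, 110000


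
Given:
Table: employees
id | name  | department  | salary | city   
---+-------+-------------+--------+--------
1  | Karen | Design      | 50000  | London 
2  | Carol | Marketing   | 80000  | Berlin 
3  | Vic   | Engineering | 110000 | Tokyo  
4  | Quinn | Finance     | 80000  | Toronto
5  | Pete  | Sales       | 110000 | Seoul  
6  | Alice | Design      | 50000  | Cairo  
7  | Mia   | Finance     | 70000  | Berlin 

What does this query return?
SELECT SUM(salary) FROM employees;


SUM(salary) = 50000 + 80000 + 110000 + 80000 + 110000 + 50000 + 70000 = 550000

550000


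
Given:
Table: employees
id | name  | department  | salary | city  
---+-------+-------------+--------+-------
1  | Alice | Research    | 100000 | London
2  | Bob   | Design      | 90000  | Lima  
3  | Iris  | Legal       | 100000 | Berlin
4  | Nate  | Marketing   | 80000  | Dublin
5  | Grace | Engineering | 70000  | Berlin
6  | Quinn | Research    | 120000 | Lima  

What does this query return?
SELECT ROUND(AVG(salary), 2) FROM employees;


SUM(salary) = 560000
COUNT = 6
ROUND(AVG, 2) = ROUND(560000 / 6, 2) = 93333.33

93333.33


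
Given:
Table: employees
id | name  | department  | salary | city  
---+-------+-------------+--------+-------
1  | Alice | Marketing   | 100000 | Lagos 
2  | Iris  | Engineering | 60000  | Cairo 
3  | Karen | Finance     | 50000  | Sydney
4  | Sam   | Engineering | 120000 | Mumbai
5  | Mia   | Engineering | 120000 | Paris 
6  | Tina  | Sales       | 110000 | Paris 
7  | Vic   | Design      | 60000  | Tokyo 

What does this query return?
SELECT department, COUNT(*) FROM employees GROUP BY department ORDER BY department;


Assigning each row to its department group:
  Alice -> Marketing
  Iris -> Engineering
  Karen -> Finance
  Sam -> Engineering
  Mia -> Engineering
  Tina -> Sales
  Vic -> Design


5 groups:
Design, 1
Engineering, 3
Finance, 1
Marketing, 1
Sales, 1


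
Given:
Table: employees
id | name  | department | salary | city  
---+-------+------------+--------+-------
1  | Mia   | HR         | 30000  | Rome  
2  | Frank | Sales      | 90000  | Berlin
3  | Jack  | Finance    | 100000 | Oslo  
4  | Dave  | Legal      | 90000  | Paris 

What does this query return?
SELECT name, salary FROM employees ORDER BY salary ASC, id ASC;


Sorting by salary ASC, then id ASC for ties

4 rows:
Mia, 30000
Frank, 90000
Dave, 90000
Jack, 100000


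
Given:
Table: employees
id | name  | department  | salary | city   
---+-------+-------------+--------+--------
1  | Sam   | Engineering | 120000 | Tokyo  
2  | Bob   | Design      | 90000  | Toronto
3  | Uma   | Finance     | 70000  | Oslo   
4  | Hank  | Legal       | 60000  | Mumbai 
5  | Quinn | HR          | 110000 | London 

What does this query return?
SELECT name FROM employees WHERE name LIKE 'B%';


LIKE 'B%' matches names starting with 'B'
Matching: 1

1 rows:
Bob


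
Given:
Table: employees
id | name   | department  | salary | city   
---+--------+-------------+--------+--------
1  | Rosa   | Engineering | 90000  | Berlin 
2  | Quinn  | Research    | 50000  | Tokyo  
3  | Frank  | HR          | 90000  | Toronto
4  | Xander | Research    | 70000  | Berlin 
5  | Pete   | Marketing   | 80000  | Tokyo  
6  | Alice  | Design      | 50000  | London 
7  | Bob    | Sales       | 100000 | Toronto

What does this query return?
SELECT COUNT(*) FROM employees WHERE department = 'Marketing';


Counting rows where department = 'Marketing'
  Pete -> MATCH


1


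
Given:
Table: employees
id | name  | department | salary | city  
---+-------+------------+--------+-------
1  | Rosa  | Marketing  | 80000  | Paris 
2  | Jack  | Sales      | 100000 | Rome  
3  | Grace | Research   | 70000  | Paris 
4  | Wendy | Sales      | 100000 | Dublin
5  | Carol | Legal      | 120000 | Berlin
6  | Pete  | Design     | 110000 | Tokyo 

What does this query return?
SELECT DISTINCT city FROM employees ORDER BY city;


All 'city' values (row order): Paris, Rome, Paris, Dublin, Berlin, Tokyo
Removing duplicates leaves 5 unique value(s).

5 values:
Berlin
Dublin
Paris
Rome
Tokyo


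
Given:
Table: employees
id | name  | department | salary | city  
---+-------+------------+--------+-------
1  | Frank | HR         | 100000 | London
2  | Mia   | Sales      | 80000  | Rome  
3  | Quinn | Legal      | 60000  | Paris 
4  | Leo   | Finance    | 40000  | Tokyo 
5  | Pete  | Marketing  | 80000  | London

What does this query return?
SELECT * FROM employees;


SELECT * returns all 5 rows with all columns

5 rows:
1, Frank, HR, 100000, London
2, Mia, Sales, 80000, Rome
3, Quinn, Legal, 60000, Paris
4, Leo, Finance, 40000, Tokyo
5, Pete, Marketing, 80000, London


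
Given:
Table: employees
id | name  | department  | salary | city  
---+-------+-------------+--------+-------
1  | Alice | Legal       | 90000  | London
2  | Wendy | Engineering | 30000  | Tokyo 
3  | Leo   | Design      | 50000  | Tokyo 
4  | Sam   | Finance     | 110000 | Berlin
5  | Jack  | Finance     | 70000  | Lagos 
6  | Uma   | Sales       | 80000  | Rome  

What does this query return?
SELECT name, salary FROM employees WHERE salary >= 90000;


Filtering: salary >= 90000
Matching: 2 rows

2 rows:
Alice, 90000
Sam, 110000


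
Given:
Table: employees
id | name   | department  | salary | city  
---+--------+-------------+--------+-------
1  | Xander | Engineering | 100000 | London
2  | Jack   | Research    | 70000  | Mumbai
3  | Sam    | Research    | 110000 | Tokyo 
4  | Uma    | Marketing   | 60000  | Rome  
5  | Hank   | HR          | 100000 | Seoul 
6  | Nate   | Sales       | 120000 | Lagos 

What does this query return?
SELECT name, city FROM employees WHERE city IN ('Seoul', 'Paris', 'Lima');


Filtering: city IN ('Seoul', 'Paris', 'Lima')
Matching: 1 rows

1 rows:
Hank, Seoul


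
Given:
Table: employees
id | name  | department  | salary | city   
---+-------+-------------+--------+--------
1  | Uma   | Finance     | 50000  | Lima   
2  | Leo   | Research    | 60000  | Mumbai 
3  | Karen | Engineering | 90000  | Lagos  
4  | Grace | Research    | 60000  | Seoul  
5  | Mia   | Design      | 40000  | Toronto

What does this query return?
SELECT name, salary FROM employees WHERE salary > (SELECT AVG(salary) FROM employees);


Subquery: AVG(salary) = 60000.0
Filtering: salary > 60000.0
  Karen (90000) -> MATCH


1 rows:
Karen, 90000


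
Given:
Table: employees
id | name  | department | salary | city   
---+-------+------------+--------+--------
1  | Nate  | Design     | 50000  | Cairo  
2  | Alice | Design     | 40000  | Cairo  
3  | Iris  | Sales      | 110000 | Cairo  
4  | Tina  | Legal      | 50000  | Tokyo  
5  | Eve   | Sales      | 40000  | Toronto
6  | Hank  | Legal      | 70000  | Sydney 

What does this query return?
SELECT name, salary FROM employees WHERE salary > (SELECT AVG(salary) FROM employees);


Subquery: AVG(salary) = 60000.0
Filtering: salary > 60000.0
  Iris (110000) -> MATCH
  Hank (70000) -> MATCH


2 rows:
Iris, 110000
Hank, 70000


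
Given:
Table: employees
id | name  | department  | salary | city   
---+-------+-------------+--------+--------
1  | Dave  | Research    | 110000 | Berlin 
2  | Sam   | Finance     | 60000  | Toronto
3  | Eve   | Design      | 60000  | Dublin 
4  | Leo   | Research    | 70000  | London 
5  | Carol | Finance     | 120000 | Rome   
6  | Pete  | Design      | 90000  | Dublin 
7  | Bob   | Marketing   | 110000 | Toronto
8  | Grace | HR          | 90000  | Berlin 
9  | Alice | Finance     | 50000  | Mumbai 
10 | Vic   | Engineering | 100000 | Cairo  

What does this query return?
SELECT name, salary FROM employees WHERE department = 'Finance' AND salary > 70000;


Filtering: department = 'Finance' AND salary > 70000
Matching: 1 rows

1 rows:
Carol, 120000


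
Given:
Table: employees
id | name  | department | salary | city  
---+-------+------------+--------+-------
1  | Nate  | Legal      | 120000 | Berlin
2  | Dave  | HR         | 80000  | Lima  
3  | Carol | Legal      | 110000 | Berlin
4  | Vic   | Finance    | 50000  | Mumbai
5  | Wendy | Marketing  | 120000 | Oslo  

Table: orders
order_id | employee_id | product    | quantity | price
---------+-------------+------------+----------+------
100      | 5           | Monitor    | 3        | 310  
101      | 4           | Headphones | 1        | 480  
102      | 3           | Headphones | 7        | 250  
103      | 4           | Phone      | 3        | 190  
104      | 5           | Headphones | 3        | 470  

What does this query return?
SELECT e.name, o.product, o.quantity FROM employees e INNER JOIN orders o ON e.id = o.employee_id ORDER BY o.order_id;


Joining employees.id = orders.employee_id:
  employee Wendy (id=5) -> order Monitor
  employee Vic (id=4) -> order Headphones
  employee Carol (id=3) -> order Headphones
  employee Vic (id=4) -> order Phone
  employee Wendy (id=5) -> order Headphones


5 rows:
Wendy, Monitor, 3
Vic, Headphones, 1
Carol, Headphones, 7
Vic, Phone, 3
Wendy, Headphones, 3


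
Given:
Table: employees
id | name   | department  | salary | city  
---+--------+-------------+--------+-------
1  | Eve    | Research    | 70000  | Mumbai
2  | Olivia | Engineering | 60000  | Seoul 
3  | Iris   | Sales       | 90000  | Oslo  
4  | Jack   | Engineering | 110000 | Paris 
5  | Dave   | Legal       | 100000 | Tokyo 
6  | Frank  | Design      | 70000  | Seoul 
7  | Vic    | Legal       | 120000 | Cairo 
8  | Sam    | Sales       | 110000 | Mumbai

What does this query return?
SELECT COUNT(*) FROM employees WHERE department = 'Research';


Counting rows where department = 'Research'
  Eve -> MATCH


1


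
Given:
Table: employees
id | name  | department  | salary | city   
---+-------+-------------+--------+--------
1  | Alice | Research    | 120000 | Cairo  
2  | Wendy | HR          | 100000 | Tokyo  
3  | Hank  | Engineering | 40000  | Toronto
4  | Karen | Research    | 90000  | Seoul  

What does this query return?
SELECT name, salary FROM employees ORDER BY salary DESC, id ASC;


Sorting by salary DESC, then id ASC for ties

4 rows:
Alice, 120000
Wendy, 100000
Karen, 90000
Hank, 40000


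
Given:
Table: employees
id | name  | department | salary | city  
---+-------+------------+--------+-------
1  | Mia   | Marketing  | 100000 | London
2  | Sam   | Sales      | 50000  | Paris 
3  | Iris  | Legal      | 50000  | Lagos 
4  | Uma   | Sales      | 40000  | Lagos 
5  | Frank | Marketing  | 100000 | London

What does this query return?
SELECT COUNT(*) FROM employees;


COUNT(*) counts all rows

5


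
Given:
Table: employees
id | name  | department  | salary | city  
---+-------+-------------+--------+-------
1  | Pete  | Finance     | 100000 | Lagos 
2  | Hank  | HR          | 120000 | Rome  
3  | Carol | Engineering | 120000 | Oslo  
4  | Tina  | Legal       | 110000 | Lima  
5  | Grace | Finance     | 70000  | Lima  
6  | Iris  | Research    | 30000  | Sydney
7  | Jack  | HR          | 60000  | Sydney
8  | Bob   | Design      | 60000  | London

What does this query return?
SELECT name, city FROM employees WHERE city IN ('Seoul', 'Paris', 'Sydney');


Filtering: city IN ('Seoul', 'Paris', 'Sydney')
Matching: 2 rows

2 rows:
Iris, Sydney
Jack, Sydney


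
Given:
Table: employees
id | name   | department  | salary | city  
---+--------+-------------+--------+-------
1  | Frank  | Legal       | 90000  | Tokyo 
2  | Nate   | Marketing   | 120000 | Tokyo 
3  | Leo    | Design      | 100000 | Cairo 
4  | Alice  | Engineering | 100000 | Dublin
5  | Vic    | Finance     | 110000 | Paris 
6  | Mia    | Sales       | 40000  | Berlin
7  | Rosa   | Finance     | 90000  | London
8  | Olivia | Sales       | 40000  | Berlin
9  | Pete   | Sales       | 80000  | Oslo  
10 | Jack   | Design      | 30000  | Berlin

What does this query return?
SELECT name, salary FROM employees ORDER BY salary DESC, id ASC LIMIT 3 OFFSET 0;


Sort by salary DESC (id ASC tiebreak), then skip 0 and take 3
Rows 1 through 3

3 rows:
Nate, 120000
Vic, 110000
Leo, 100000


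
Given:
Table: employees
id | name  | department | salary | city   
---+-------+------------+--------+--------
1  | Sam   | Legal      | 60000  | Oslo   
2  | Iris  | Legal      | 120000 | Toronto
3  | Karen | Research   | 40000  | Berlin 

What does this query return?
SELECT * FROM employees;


SELECT * returns all 3 rows with all columns

3 rows:
1, Sam, Legal, 60000, Oslo
2, Iris, Legal, 120000, Toronto
3, Karen, Research, 40000, Berlin


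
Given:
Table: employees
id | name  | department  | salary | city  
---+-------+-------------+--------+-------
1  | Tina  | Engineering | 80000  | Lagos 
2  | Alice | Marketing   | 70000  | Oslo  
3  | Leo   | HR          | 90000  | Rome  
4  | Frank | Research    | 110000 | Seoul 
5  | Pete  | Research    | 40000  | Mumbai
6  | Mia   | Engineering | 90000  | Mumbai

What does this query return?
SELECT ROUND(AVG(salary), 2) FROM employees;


SUM(salary) = 480000
COUNT = 6
ROUND(AVG, 2) = ROUND(480000 / 6, 2) = 80000.0

80000.0


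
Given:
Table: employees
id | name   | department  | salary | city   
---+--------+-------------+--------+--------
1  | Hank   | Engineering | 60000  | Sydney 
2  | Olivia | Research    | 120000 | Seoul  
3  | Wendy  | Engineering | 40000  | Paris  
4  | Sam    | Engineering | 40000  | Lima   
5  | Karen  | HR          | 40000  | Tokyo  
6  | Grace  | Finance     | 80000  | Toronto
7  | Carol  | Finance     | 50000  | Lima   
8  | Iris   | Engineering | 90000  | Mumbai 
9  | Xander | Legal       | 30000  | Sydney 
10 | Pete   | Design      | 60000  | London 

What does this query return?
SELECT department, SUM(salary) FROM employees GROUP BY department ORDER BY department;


Summing salary within each department:
  Design: 60000 = 60000
  Engineering: 60000 + 40000 + 40000 + 90000 = 230000
  Finance: 80000 + 50000 = 130000
  HR: 40000 = 40000
  Legal: 30000 = 30000
  Research: 120000 = 120000


6 groups:
Design, 60000
Engineering, 230000
Finance, 130000
HR, 40000
Legal, 30000
Research, 120000


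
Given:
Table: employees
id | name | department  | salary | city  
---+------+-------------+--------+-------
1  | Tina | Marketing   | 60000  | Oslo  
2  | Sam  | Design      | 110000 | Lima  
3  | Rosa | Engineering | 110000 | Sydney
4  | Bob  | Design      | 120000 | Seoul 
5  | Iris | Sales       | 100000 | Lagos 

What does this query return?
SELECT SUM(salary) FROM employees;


SUM(salary) = 60000 + 110000 + 110000 + 120000 + 100000 = 500000

500000


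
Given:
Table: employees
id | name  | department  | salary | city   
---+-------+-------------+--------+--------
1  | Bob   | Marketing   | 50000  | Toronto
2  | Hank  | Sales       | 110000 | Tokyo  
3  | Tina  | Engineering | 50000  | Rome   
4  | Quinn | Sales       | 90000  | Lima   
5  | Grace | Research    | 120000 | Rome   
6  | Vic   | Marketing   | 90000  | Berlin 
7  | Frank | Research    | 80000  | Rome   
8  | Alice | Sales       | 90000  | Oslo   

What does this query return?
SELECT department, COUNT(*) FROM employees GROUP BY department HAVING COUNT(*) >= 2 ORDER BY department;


Groups with count >= 2:
  Marketing: 2 -> PASS
  Research: 2 -> PASS
  Sales: 3 -> PASS
  Engineering: 1 -> filtered out


3 groups:
Marketing, 2
Research, 2
Sales, 3


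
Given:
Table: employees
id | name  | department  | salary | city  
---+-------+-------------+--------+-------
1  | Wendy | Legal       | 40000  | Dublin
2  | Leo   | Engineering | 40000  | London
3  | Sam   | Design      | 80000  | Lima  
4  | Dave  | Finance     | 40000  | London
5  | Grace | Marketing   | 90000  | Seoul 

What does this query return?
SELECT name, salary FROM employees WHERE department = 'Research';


Filtering: department = 'Research'
Matching rows: 0

Empty result set (0 rows)


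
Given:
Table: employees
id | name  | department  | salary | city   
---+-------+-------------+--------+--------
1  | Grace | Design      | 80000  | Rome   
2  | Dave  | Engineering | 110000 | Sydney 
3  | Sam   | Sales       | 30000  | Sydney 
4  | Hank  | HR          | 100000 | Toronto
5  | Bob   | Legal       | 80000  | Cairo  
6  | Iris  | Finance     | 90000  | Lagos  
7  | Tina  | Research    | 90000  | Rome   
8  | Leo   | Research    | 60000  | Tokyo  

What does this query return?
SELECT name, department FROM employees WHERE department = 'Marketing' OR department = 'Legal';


Filtering: department = 'Marketing' OR 'Legal'
Matching: 1 rows

1 rows:
Bob, Legal


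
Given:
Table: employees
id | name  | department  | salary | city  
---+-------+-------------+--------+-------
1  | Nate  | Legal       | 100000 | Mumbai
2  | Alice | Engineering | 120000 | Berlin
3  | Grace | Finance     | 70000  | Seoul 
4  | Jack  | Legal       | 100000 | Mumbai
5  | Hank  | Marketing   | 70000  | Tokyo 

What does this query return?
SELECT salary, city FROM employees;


Projecting columns: salary, city

5 rows:
100000, Mumbai
120000, Berlin
70000, Seoul
100000, Mumbai
70000, Tokyo


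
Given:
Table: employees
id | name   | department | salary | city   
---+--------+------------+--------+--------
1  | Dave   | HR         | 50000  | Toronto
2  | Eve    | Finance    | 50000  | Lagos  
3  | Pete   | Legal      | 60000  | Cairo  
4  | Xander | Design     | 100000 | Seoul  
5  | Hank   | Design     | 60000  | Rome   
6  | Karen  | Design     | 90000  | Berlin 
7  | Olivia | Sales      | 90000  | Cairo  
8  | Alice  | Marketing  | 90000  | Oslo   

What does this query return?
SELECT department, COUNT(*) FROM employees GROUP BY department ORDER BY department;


Assigning each row to its department group:
  Dave -> HR
  Eve -> Finance
  Pete -> Legal
  Xander -> Design
  Hank -> Design
  Karen -> Design
  Olivia -> Sales
  Alice -> Marketing


6 groups:
Design, 3
Finance, 1
HR, 1
Legal, 1
Marketing, 1
Sales, 1


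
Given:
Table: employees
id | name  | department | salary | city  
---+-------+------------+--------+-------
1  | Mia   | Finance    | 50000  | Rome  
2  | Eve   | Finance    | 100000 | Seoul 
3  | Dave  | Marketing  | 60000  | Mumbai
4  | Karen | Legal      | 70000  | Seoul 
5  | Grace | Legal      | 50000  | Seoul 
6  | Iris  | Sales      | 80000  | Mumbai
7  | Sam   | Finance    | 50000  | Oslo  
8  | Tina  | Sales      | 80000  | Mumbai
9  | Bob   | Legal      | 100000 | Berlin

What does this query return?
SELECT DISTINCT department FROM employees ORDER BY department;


All 'department' values (row order): Finance, Finance, Marketing, Legal, Legal, Sales, Finance, Sales, Legal
Removing duplicates leaves 4 unique value(s).

4 values:
Finance
Legal
Marketing
Sales


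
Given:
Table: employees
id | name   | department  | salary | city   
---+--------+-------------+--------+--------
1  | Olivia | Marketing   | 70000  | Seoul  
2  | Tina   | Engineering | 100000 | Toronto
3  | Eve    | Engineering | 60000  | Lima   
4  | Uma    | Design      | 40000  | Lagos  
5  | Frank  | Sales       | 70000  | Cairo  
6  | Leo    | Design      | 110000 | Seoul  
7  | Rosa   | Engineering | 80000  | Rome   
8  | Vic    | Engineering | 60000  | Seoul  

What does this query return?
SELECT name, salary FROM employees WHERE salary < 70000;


Filtering: salary < 70000
Matching: 3 rows

3 rows:
Eve, 60000
Uma, 40000
Vic, 60000


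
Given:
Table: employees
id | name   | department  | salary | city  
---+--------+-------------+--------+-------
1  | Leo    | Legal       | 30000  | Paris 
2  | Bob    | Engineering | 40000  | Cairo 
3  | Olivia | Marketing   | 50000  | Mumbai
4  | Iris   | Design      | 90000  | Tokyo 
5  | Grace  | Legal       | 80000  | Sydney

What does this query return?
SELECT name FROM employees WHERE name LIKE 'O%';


LIKE 'O%' matches names starting with 'O'
Matching: 1

1 rows:
Olivia


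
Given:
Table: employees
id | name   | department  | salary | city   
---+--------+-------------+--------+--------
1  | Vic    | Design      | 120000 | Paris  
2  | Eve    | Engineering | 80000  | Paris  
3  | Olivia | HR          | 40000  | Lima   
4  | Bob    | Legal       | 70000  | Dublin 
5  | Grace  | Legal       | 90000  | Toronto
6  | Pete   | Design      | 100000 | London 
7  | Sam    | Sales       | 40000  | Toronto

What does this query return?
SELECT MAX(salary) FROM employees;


Salaries: 120000, 80000, 40000, 70000, 90000, 100000, 40000
MAX = 120000

120000


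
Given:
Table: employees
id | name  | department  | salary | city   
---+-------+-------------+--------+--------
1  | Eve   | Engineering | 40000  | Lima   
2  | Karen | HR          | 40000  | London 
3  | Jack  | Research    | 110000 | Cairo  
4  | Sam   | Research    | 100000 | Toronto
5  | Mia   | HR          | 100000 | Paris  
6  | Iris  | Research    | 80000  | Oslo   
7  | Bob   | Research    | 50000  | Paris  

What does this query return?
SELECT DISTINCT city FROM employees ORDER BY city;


All 'city' values (row order): Lima, London, Cairo, Toronto, Paris, Oslo, Paris
Removing duplicates leaves 6 unique value(s).

6 values:
Cairo
Lima
London
Oslo
Paris
Toronto


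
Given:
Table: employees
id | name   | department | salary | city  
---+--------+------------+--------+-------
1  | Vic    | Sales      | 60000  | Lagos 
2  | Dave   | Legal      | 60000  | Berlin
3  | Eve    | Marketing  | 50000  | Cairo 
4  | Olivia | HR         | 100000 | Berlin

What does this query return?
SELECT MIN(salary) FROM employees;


Salaries: 60000, 60000, 50000, 100000
MIN = 50000

50000


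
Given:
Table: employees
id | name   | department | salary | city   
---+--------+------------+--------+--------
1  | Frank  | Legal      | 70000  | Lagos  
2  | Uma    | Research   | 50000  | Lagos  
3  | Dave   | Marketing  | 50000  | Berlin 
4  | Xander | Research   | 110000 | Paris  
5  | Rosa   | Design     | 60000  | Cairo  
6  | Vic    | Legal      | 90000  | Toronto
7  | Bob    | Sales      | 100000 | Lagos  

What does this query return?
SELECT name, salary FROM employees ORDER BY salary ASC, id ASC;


Sorting by salary ASC, then id ASC for ties

7 rows:
Uma, 50000
Dave, 50000
Rosa, 60000
Frank, 70000
Vic, 90000
Bob, 100000
Xander, 110000


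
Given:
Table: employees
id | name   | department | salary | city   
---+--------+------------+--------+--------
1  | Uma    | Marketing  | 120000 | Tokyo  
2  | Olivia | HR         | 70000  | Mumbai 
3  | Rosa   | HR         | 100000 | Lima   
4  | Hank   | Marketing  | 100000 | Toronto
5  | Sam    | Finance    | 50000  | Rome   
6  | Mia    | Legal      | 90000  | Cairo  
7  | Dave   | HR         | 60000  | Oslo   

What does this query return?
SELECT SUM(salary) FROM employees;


SUM(salary) = 120000 + 70000 + 100000 + 100000 + 50000 + 90000 + 60000 = 590000

590000


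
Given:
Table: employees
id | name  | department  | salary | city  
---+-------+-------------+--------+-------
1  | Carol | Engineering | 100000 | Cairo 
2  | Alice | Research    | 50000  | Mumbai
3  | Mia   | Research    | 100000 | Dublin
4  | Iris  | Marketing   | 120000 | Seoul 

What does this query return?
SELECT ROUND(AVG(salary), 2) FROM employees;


SUM(salary) = 370000
COUNT = 4
ROUND(AVG, 2) = ROUND(370000 / 4, 2) = 92500.0

92500.0


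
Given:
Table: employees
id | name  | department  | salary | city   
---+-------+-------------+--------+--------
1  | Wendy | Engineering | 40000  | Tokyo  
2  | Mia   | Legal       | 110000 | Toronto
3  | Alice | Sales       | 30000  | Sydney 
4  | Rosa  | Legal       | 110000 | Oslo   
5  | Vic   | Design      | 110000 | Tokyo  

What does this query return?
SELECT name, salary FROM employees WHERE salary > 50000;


Filtering: salary > 50000
Matching: 3 rows

3 rows:
Mia, 110000
Rosa, 110000
Vic, 110000


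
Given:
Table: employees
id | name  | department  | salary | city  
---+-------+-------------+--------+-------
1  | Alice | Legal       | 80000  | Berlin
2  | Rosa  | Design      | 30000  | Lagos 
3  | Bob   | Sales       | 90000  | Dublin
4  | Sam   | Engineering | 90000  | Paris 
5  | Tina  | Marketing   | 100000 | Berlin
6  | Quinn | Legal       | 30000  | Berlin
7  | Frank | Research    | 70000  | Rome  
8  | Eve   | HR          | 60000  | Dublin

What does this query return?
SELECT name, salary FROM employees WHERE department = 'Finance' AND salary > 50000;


Filtering: department = 'Finance' AND salary > 50000
Matching: 0 rows

Empty result set (0 rows)
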